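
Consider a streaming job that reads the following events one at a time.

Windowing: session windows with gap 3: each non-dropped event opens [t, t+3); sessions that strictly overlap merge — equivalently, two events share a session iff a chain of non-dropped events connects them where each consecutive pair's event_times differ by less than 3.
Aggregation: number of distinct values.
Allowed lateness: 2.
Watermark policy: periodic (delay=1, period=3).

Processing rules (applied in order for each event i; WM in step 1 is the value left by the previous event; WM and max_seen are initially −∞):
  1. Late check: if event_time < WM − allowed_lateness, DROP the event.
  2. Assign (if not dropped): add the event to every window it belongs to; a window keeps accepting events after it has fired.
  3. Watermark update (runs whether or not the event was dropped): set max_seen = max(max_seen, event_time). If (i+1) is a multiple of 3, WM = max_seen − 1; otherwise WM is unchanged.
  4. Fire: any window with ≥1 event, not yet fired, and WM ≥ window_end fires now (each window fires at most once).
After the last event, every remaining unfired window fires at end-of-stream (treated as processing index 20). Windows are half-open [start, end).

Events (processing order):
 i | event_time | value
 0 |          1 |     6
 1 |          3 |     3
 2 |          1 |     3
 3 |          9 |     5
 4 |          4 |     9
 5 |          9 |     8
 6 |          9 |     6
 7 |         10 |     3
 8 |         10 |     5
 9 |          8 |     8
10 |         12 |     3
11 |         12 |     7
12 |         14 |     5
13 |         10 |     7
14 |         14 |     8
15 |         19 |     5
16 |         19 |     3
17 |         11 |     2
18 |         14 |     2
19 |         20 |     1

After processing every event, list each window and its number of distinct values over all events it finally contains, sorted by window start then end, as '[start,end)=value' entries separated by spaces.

i=0 t=1 v=6: → [1,4); WM=−∞
i=1 t=3 v=3: → [1,6); WM=−∞
i=2 t=1 v=3: → [1,6); WM=2
i=3 t=9 v=5: → [9,12); WM=2
i=4 t=4 v=9: → [1,7); WM=2
i=5 t=9 v=8: → [9,12); WM=8
i=6 t=9 v=6: → [9,12); WM=8
i=7 t=10 v=3: → [9,13); WM=8
i=8 t=10 v=5: → [9,13); WM=9
i=9 t=8 v=8: → [8,13); WM=9
i=10 t=12 v=3: → [8,15); WM=9
i=11 t=12 v=7: → [8,15); WM=11
i=12 t=14 v=5: → [8,17); WM=11
i=13 t=10 v=7: → [8,17); WM=11
i=14 t=14 v=8: → [8,17); WM=13
i=15 t=19 v=5: → [19,22); WM=13
i=16 t=19 v=3: → [19,22); WM=13
i=17 t=11 v=2: → [8,17); WM=18
i=18 t=14 v=2: DROP (t<18-2); WM=18
i=19 t=20 v=1: → [19,23); WM=18

[1,7)=3 [8,17)=6 [19,23)=3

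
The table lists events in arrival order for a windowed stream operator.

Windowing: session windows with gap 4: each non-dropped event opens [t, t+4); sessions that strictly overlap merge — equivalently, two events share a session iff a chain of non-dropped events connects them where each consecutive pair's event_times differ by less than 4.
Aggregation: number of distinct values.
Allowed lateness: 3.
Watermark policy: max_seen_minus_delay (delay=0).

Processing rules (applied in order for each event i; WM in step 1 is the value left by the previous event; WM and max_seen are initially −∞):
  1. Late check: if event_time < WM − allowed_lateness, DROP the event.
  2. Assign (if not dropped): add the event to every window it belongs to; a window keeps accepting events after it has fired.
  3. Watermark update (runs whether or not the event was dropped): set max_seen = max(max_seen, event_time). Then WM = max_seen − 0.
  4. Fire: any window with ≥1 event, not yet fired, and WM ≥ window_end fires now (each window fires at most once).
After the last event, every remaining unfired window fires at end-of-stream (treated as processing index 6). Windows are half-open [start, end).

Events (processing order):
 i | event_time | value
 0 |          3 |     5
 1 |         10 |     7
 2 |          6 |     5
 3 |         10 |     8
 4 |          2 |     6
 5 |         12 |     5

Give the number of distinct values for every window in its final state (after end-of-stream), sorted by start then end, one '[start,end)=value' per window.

[3,7)=1 [10,16)=3

i=0 t=3 v=5: → [3,7); WM=3
i=1 t=10 v=7: → [10,14); WM=10
i=2 t=6 v=5: DROP (t<10-3); WM=10
i=3 t=10 v=8: → [10,14); WM=10
i=4 t=2 v=6: DROP (t<10-3); WM=10
i=5 t=12 v=5: → [10,16); WM=12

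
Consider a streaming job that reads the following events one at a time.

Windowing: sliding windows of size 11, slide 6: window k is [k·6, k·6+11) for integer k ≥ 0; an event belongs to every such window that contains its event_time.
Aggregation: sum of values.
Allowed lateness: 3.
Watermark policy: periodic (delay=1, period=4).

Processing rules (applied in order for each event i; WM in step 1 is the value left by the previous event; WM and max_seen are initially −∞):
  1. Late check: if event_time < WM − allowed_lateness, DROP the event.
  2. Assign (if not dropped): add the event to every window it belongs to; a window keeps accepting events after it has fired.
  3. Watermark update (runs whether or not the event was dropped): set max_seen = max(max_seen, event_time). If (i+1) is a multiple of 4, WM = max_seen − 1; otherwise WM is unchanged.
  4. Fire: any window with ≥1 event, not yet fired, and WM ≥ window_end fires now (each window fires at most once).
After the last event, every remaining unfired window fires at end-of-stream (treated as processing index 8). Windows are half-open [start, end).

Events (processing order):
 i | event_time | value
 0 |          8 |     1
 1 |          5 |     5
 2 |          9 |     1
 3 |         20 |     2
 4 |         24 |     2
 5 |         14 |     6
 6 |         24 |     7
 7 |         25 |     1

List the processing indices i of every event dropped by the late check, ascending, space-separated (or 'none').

5

i=0 t=8 v=1: → [6,17),[0,11); WM=−∞
i=1 t=5 v=5: → [0,11); WM=−∞
i=2 t=9 v=1: → [6,17),[0,11); WM=−∞
i=3 t=20 v=2: → [18,29),[12,23); WM=19; [0,11) fires=7 [6,17) fires=2
i=4 t=24 v=2: → [24,35),[18,29); WM=19
i=5 t=14 v=6: DROP (t<19-3); WM=19
i=6 t=24 v=7: → [24,35),[18,29); WM=19
i=7 t=25 v=1: → [24,35),[18,29); WM=24; [12,23) fires=2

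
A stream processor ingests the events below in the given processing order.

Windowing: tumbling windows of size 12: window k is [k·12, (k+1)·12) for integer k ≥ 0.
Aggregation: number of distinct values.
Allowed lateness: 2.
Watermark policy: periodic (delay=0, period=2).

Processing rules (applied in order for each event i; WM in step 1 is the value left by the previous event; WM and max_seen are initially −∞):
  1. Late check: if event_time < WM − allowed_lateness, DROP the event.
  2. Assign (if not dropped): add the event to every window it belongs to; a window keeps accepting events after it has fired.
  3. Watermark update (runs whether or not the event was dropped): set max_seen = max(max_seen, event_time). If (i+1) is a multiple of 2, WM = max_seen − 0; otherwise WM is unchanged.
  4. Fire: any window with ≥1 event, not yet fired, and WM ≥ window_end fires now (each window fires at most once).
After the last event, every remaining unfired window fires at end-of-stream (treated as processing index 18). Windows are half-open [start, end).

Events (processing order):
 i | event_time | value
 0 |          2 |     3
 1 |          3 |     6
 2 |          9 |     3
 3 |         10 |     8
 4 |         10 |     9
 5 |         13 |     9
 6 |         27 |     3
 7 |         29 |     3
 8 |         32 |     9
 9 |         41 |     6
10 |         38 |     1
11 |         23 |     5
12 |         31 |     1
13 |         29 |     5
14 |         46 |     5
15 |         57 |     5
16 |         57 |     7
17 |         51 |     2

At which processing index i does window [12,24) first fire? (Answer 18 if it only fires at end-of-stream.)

7

i=0 t=2 v=3: → [0,12); WM=−∞
i=1 t=3 v=6: → [0,12); WM=3
i=2 t=9 v=3: → [0,12); WM=3
i=3 t=10 v=8: → [0,12); WM=10
i=4 t=10 v=9: → [0,12); WM=10
i=5 t=13 v=9: → [12,24); WM=13; [0,12) fires=4
i=6 t=27 v=3: → [24,36); WM=13
i=7 t=29 v=3: → [24,36); WM=29; [12,24) fires=1
i=8 t=32 v=9: → [24,36); WM=29
i=9 t=41 v=6: → [36,48); WM=41; [24,36) fires=2
i=10 t=38 v=1: DROP (t<41-2); WM=41
i=11 t=23 v=5: DROP (t<41-2); WM=41
i=12 t=31 v=1: DROP (t<41-2); WM=41
i=13 t=29 v=5: DROP (t<41-2); WM=41
i=14 t=46 v=5: → [36,48); WM=41
i=15 t=57 v=5: → [48,60); WM=57; [36,48) fires=2
i=16 t=57 v=7: → [48,60); WM=57
i=17 t=51 v=2: DROP (t<57-2); WM=57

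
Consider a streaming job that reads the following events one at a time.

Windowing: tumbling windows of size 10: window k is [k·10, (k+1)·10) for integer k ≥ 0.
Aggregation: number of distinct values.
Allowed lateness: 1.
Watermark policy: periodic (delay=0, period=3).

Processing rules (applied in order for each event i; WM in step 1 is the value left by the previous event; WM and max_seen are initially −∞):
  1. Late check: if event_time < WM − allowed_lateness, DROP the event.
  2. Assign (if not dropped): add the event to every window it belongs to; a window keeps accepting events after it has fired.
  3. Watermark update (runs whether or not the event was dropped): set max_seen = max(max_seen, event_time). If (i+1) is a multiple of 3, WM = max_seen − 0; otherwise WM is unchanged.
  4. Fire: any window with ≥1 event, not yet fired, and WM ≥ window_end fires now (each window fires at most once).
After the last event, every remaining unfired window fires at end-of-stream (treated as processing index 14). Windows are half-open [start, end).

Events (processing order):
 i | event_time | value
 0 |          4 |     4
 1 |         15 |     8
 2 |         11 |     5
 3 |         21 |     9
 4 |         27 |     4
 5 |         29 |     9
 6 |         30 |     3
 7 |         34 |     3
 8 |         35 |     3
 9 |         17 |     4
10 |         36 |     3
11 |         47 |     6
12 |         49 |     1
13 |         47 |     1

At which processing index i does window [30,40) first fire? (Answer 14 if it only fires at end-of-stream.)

11

i=0 t=4 v=4: → [0,10); WM=−∞
i=1 t=15 v=8: → [10,20); WM=−∞
i=2 t=11 v=5: → [10,20); WM=15; [0,10) fires=1
i=3 t=21 v=9: → [20,30); WM=15
i=4 t=27 v=4: → [20,30); WM=15
i=5 t=29 v=9: → [20,30); WM=29; [10,20) fires=2
i=6 t=30 v=3: → [30,40); WM=29
i=7 t=34 v=3: → [30,40); WM=29
i=8 t=35 v=3: → [30,40); WM=35; [20,30) fires=2
i=9 t=17 v=4: DROP (t<35-1); WM=35
i=10 t=36 v=3: → [30,40); WM=35
i=11 t=47 v=6: → [40,50); WM=47; [30,40) fires=1
i=12 t=49 v=1: → [40,50); WM=47
i=13 t=47 v=1: → [40,50); WM=47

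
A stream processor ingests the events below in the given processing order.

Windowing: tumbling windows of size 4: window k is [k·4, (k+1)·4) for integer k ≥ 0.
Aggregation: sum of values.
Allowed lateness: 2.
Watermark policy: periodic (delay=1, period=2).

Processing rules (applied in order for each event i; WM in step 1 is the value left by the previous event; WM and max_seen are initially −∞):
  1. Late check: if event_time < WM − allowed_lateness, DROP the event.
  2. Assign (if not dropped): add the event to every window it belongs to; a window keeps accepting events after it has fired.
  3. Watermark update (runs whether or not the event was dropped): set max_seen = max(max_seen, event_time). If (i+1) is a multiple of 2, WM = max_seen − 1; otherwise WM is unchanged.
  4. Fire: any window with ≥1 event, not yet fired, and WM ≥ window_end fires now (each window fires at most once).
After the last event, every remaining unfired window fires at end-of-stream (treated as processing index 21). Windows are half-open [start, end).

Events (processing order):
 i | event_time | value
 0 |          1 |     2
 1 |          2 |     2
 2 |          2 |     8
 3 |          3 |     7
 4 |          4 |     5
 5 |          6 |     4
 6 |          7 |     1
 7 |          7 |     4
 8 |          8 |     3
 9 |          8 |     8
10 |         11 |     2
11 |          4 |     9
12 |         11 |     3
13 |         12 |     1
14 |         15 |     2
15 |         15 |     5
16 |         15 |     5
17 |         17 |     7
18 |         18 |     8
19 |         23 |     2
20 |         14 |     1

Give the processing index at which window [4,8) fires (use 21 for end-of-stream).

11

i=0 t=1 v=2: → [0,4); WM=−∞
i=1 t=2 v=2: → [0,4); WM=1
i=2 t=2 v=8: → [0,4); WM=1
i=3 t=3 v=7: → [0,4); WM=2
i=4 t=4 v=5: → [4,8); WM=2
i=5 t=6 v=4: → [4,8); WM=5; [0,4) fires=19
i=6 t=7 v=1: → [4,8); WM=5
i=7 t=7 v=4: → [4,8); WM=6
i=8 t=8 v=3: → [8,12); WM=6
i=9 t=8 v=8: → [8,12); WM=7
i=10 t=11 v=2: → [8,12); WM=7
i=11 t=4 v=9: DROP (t<7-2); WM=10; [4,8) fires=14
i=12 t=11 v=3: → [8,12); WM=10
i=13 t=12 v=1: → [12,16); WM=11
i=14 t=15 v=2: → [12,16); WM=11
i=15 t=15 v=5: → [12,16); WM=14; [8,12) fires=16
i=16 t=15 v=5: → [12,16); WM=14
i=17 t=17 v=7: → [16,20); WM=16; [12,16) fires=13
i=18 t=18 v=8: → [16,20); WM=16
i=19 t=23 v=2: → [20,24); WM=22; [16,20) fires=15
i=20 t=14 v=1: DROP (t<22-2); WM=22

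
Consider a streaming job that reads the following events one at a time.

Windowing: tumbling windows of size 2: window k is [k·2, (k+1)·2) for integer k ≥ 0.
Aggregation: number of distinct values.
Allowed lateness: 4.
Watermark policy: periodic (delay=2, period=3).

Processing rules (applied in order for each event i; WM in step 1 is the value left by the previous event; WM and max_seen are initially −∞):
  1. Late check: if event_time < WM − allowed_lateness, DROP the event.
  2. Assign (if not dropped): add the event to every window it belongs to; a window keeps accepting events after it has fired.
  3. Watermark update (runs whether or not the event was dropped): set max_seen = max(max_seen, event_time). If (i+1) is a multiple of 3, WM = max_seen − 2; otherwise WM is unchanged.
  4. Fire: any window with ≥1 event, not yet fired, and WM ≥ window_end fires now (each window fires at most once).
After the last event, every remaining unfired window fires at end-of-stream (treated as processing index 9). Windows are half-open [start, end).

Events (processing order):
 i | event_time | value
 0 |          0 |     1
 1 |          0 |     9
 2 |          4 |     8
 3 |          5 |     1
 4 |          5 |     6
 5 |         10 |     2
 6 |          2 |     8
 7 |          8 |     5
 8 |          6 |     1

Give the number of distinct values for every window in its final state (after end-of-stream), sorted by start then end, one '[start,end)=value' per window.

i=0 t=0 v=1: → [0,2); WM=−∞
i=1 t=0 v=9: → [0,2); WM=−∞
i=2 t=4 v=8: → [4,6); WM=2; [0,2) fires=2
i=3 t=5 v=1: → [4,6); WM=2
i=4 t=5 v=6: → [4,6); WM=2
i=5 t=10 v=2: → [10,12); WM=8; [4,6) fires=3
i=6 t=2 v=8: DROP (t<8-4); WM=8
i=7 t=8 v=5: → [8,10); WM=8
i=8 t=6 v=1: → [6,8); WM=8; [6,8) fires=1

[0,2)=2 [4,6)=3 [6,8)=1 [8,10)=1 [10,12)=1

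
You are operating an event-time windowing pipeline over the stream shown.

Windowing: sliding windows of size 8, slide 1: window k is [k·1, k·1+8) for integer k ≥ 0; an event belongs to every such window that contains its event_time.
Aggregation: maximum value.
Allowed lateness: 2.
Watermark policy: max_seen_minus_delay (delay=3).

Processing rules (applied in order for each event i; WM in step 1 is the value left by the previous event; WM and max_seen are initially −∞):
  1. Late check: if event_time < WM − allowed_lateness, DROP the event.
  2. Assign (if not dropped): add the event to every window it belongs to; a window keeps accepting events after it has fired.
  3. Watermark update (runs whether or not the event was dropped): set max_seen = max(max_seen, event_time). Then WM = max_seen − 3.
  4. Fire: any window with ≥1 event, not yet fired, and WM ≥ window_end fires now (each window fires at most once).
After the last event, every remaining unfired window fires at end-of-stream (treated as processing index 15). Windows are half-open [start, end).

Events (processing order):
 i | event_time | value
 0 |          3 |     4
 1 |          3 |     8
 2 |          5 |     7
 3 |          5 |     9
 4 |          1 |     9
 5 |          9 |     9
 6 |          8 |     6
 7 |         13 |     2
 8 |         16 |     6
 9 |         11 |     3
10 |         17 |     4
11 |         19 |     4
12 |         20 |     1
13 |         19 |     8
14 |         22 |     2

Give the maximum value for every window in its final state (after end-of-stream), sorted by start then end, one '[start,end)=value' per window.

i=0 t=3 v=4: → [3,11),[2,10),[1,9),[0,8); WM=0
i=1 t=3 v=8: → [3,11),[2,10),[1,9),[0,8); WM=0
i=2 t=5 v=7: → [5,13),[4,12),[3,11),[2,10),[1,9),[0,8); WM=2
i=3 t=5 v=9: → [5,13),[4,12),[3,11),[2,10),[1,9),[0,8); WM=2
i=4 t=1 v=9: → [1,9),[0,8); WM=2
i=5 t=9 v=9: → [9,17),[8,16),[7,15),[6,14),[5,13),[4,12),[3,11),[2,10); WM=6
i=6 t=8 v=6: → [8,16),[7,15),[6,14),[5,13),[4,12),[3,11),[2,10),[1,9); WM=6
i=7 t=13 v=2: → [13,21),[12,20),[11,19),[10,18),[9,17),[8,16),[7,15),[6,14); WM=10; [0,8) fires=9 [1,9) fires=9 [2,10) fires=9
i=8 t=16 v=6: → [16,24),[15,23),[14,22),[13,21),[12,20),[11,19),[10,18),[9,17); WM=13; [3,11) fires=9 [4,12) fires=9 [5,13) fires=9
i=9 t=11 v=3: → [11,19),[10,18),[9,17),[8,16),[7,15),[6,14),[5,13),[4,12); WM=13
i=10 t=17 v=4: → [17,25),[16,24),[15,23),[14,22),[13,21),[12,20),[11,19),[10,18); WM=14; [6,14) fires=9
i=11 t=19 v=4: → [19,27),[18,26),[17,25),[16,24),[15,23),[14,22),[13,21),[12,20); WM=16; [7,15) fires=9 [8,16) fires=9
i=12 t=20 v=1: → [20,28),[19,27),[18,26),[17,25),[16,24),[15,23),[14,22),[13,21); WM=17; [9,17) fires=9
i=13 t=19 v=8: → [19,27),[18,26),[17,25),[16,24),[15,23),[14,22),[13,21),[12,20); WM=17
i=14 t=22 v=2: → [22,30),[21,29),[20,28),[19,27),[18,26),[17,25),[16,24),[15,23); WM=19; [10,18) fires=6 [11,19) fires=6

[0,8)=9 [1,9)=9 [2,10)=9 [3,11)=9 [4,12)=9 [5,13)=9 [6,14)=9 [7,15)=9 [8,16)=9 [9,17)=9 [10,18)=6 [11,19)=6 [12,20)=8 [13,21)=8 [14,22)=8 [15,23)=8 [16,24)=8 [17,25)=8 [18,26)=8 [19,27)=8 [20,28)=2 [21,29)=2 [22,30)=2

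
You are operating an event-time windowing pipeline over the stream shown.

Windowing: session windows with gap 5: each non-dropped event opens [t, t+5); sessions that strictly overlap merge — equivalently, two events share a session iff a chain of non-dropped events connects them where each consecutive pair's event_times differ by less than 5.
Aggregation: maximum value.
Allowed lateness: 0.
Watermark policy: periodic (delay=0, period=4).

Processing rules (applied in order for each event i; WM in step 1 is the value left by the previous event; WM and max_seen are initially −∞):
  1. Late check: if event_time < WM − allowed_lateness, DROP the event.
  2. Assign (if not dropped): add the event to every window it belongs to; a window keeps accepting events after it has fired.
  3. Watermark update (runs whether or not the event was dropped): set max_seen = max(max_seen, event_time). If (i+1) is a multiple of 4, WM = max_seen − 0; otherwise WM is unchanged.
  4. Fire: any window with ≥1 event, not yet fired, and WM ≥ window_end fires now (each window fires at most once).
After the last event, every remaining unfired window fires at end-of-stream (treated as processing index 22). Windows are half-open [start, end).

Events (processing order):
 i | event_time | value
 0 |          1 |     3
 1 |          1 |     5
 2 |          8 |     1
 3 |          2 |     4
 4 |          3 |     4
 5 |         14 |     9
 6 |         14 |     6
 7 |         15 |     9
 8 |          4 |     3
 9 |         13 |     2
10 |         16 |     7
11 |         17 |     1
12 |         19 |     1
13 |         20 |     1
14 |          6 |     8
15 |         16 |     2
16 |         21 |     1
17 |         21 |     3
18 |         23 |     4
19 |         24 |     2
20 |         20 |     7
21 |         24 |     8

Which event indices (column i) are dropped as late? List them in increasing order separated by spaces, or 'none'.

4 8 9 14 15 20

i=0 t=1 v=3: → [1,6); WM=−∞
i=1 t=1 v=5: → [1,6); WM=−∞
i=2 t=8 v=1: → [8,13); WM=−∞
i=3 t=2 v=4: → [1,7); WM=8
i=4 t=3 v=4: DROP (t<8-0); WM=8
i=5 t=14 v=9: → [14,19); WM=8
i=6 t=14 v=6: → [14,19); WM=8
i=7 t=15 v=9: → [14,20); WM=15
i=8 t=4 v=3: DROP (t<15-0); WM=15
i=9 t=13 v=2: DROP (t<15-0); WM=15
i=10 t=16 v=7: → [14,21); WM=15
i=11 t=17 v=1: → [14,22); WM=17
i=12 t=19 v=1: → [14,24); WM=17
i=13 t=20 v=1: → [14,25); WM=17
i=14 t=6 v=8: DROP (t<17-0); WM=17
i=15 t=16 v=2: DROP (t<17-0); WM=20
i=16 t=21 v=1: → [14,26); WM=20
i=17 t=21 v=3: → [14,26); WM=20
i=18 t=23 v=4: → [14,28); WM=20
i=19 t=24 v=2: → [14,29); WM=24
i=20 t=20 v=7: DROP (t<24-0); WM=24
i=21 t=24 v=8: → [14,29); WM=24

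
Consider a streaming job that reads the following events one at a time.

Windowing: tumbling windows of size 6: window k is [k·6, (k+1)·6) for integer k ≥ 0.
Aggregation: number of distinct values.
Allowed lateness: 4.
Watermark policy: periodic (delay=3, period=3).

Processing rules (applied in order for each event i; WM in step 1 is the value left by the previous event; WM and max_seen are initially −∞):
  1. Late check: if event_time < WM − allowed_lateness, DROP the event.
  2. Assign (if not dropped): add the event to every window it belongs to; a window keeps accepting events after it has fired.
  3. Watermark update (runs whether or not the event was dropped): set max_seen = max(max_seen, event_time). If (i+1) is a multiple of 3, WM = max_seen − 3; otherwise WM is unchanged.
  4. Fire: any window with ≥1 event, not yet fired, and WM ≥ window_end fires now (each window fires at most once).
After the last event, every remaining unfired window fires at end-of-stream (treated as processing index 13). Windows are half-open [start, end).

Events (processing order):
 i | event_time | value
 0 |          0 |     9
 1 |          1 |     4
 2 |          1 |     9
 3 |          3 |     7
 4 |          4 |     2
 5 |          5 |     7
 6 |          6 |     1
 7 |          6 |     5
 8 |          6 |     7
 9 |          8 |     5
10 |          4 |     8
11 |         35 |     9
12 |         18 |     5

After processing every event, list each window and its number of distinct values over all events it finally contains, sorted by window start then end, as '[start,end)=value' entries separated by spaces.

i=0 t=0 v=9: → [0,6); WM=−∞
i=1 t=1 v=4: → [0,6); WM=−∞
i=2 t=1 v=9: → [0,6); WM=-2
i=3 t=3 v=7: → [0,6); WM=-2
i=4 t=4 v=2: → [0,6); WM=-2
i=5 t=5 v=7: → [0,6); WM=2
i=6 t=6 v=1: → [6,12); WM=2
i=7 t=6 v=5: → [6,12); WM=2
i=8 t=6 v=7: → [6,12); WM=3
i=9 t=8 v=5: → [6,12); WM=3
i=10 t=4 v=8: → [0,6); WM=3
i=11 t=35 v=9: → [30,36); WM=32; [0,6) fires=5 [6,12) fires=3
i=12 t=18 v=5: DROP (t<32-4); WM=32

[0,6)=5 [6,12)=3 [30,36)=1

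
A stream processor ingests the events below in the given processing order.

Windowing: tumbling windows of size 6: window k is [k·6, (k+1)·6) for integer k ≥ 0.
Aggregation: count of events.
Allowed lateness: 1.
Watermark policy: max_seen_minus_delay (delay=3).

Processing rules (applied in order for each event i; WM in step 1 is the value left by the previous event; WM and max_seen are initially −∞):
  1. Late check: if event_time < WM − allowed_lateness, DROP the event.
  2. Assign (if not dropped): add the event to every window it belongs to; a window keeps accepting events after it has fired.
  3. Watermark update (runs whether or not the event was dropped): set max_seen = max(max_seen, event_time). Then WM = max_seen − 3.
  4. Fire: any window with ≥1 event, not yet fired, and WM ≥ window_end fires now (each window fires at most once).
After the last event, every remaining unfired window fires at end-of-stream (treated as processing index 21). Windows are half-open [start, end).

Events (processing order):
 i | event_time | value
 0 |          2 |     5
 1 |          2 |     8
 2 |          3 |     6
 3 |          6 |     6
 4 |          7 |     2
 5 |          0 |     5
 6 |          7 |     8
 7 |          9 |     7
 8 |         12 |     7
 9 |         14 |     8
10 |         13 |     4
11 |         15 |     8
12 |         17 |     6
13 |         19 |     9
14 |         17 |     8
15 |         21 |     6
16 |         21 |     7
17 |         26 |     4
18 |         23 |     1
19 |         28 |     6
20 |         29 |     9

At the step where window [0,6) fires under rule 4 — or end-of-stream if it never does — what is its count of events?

3

i=0 t=2 v=5: → [0,6); WM=-1
i=1 t=2 v=8: → [0,6); WM=-1
i=2 t=3 v=6: → [0,6); WM=0
i=3 t=6 v=6: → [6,12); WM=3
i=4 t=7 v=2: → [6,12); WM=4
i=5 t=0 v=5: DROP (t<4-1); WM=4
i=6 t=7 v=8: → [6,12); WM=4
i=7 t=9 v=7: → [6,12); WM=6; [0,6) fires=3
i=8 t=12 v=7: → [12,18); WM=9
i=9 t=14 v=8: → [12,18); WM=11
i=10 t=13 v=4: → [12,18); WM=11
i=11 t=15 v=8: → [12,18); WM=12; [6,12) fires=4
i=12 t=17 v=6: → [12,18); WM=14
i=13 t=19 v=9: → [18,24); WM=16
i=14 t=17 v=8: → [12,18); WM=16
i=15 t=21 v=6: → [18,24); WM=18; [12,18) fires=6
i=16 t=21 v=7: → [18,24); WM=18
i=17 t=26 v=4: → [24,30); WM=23
i=18 t=23 v=1: → [18,24); WM=23
i=19 t=28 v=6: → [24,30); WM=25; [18,24) fires=4
i=20 t=29 v=9: → [24,30); WM=26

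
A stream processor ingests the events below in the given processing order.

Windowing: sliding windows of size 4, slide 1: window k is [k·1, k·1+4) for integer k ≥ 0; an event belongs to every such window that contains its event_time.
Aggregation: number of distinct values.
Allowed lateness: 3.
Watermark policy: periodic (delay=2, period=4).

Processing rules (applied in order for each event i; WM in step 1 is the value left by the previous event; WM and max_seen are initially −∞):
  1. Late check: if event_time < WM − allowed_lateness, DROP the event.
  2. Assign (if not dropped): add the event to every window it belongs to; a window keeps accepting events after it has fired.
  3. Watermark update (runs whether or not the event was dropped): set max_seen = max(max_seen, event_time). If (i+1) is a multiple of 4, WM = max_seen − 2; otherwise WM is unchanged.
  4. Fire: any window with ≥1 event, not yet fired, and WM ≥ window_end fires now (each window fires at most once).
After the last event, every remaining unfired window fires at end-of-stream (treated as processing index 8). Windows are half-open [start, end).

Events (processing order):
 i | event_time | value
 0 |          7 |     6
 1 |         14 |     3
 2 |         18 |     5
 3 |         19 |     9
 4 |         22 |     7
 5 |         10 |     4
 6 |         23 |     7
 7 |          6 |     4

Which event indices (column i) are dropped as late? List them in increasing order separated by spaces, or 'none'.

5 7

i=0 t=7 v=6: → [7,11),[6,10),[5,9),[4,8); WM=−∞
i=1 t=14 v=3: → [14,18),[13,17),[12,16),[11,15); WM=−∞
i=2 t=18 v=5: → [18,22),[17,21),[16,20),[15,19); WM=−∞
i=3 t=19 v=9: → [19,23),[18,22),[17,21),[16,20); WM=17; [4,8) fires=1 [5,9) fires=1 [6,10) fires=1 [7,11) fires=1 [11,15) fires=1 [12,16) fires=1 [13,17) fires=1
i=4 t=22 v=7: → [22,26),[21,25),[20,24),[19,23); WM=17
i=5 t=10 v=4: DROP (t<17-3); WM=17
i=6 t=23 v=7: → [23,27),[22,26),[21,25),[20,24); WM=17
i=7 t=6 v=4: DROP (t<17-3); WM=21; [14,18) fires=1 [15,19) fires=1 [16,20) fires=2 [17,21) fires=2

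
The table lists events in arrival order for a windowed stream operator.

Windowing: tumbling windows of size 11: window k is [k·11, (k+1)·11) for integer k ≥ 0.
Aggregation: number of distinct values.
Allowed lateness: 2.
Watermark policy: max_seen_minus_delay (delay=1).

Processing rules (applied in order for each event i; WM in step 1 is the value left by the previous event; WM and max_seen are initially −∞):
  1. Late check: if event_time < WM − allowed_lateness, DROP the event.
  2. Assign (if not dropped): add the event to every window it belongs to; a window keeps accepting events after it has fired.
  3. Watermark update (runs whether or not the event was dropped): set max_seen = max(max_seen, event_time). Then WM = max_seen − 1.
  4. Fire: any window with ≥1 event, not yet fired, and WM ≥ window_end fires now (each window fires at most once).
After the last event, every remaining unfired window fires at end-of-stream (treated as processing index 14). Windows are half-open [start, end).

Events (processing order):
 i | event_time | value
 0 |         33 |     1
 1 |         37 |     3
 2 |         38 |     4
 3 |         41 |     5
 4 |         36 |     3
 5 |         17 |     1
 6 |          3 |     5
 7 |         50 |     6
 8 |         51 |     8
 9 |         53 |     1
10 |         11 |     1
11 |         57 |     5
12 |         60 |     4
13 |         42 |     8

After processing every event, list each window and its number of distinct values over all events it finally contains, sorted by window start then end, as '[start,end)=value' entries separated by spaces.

i=0 t=33 v=1: → [33,44); WM=32
i=1 t=37 v=3: → [33,44); WM=36
i=2 t=38 v=4: → [33,44); WM=37
i=3 t=41 v=5: → [33,44); WM=40
i=4 t=36 v=3: DROP (t<40-2); WM=40
i=5 t=17 v=1: DROP (t<40-2); WM=40
i=6 t=3 v=5: DROP (t<40-2); WM=40
i=7 t=50 v=6: → [44,55); WM=49; [33,44) fires=4
i=8 t=51 v=8: → [44,55); WM=50
i=9 t=53 v=1: → [44,55); WM=52
i=10 t=11 v=1: DROP (t<52-2); WM=52
i=11 t=57 v=5: → [55,66); WM=56; [44,55) fires=3
i=12 t=60 v=4: → [55,66); WM=59
i=13 t=42 v=8: DROP (t<59-2); WM=59

[33,44)=4 [44,55)=3 [55,66)=2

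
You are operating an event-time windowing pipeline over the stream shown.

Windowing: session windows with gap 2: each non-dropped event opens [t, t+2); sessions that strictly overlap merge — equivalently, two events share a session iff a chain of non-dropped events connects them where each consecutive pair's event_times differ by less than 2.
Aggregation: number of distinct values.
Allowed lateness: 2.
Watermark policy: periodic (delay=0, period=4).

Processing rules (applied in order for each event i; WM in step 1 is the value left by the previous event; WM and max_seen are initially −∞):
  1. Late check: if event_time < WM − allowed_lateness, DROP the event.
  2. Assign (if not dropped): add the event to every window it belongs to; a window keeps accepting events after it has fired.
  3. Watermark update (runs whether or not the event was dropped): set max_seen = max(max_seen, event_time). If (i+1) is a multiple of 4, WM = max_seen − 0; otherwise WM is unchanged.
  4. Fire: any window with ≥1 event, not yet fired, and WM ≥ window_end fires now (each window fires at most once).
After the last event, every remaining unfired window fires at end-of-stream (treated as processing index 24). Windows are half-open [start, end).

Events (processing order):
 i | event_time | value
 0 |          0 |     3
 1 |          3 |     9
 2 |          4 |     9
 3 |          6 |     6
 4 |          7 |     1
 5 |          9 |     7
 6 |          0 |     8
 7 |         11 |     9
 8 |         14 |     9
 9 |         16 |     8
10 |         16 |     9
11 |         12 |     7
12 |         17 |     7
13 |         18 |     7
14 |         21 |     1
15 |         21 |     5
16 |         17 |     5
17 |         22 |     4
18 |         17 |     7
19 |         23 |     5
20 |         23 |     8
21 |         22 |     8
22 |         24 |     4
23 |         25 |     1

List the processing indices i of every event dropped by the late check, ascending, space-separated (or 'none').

i=0 t=0 v=3: → [0,2); WM=−∞
i=1 t=3 v=9: → [3,5); WM=−∞
i=2 t=4 v=9: → [3,6); WM=−∞
i=3 t=6 v=6: → [6,8); WM=6
i=4 t=7 v=1: → [6,9); WM=6
i=5 t=9 v=7: → [9,11); WM=6
i=6 t=0 v=8: DROP (t<6-2); WM=6
i=7 t=11 v=9: → [11,13); WM=11
i=8 t=14 v=9: → [14,16); WM=11
i=9 t=16 v=8: → [16,18); WM=11
i=10 t=16 v=9: → [16,18); WM=11
i=11 t=12 v=7: → [11,14); WM=16
i=12 t=17 v=7: → [16,19); WM=16
i=13 t=18 v=7: → [16,20); WM=16
i=14 t=21 v=1: → [21,23); WM=16
i=15 t=21 v=5: → [21,23); WM=21
i=16 t=17 v=5: DROP (t<21-2); WM=21
i=17 t=22 v=4: → [21,24); WM=21
i=18 t=17 v=7: DROP (t<21-2); WM=21
i=19 t=23 v=5: → [21,25); WM=23
i=20 t=23 v=8: → [21,25); WM=23
i=21 t=22 v=8: → [21,25); WM=23
i=22 t=24 v=4: → [21,26); WM=23
i=23 t=25 v=1: → [21,27); WM=25

6 16 18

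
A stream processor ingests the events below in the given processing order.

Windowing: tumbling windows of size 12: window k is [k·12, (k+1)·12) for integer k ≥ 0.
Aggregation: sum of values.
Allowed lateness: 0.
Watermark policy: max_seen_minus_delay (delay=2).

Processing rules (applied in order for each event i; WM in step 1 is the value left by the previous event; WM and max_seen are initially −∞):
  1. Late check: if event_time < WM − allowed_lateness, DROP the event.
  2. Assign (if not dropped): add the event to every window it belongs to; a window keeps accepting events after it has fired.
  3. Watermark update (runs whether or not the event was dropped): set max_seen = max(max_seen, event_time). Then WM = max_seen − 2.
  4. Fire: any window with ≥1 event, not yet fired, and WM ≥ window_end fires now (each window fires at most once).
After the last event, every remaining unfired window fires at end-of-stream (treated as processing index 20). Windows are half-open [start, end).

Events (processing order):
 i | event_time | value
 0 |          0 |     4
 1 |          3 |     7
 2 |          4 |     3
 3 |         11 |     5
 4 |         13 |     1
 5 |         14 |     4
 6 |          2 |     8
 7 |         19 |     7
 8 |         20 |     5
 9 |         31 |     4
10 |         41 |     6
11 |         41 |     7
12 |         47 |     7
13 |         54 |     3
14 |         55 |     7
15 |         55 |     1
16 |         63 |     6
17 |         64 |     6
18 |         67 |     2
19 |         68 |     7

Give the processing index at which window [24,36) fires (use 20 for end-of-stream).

10

i=0 t=0 v=4: → [0,12); WM=-2
i=1 t=3 v=7: → [0,12); WM=1
i=2 t=4 v=3: → [0,12); WM=2
i=3 t=11 v=5: → [0,12); WM=9
i=4 t=13 v=1: → [12,24); WM=11
i=5 t=14 v=4: → [12,24); WM=12; [0,12) fires=19
i=6 t=2 v=8: DROP (t<12-0); WM=12
i=7 t=19 v=7: → [12,24); WM=17
i=8 t=20 v=5: → [12,24); WM=18
i=9 t=31 v=4: → [24,36); WM=29; [12,24) fires=17
i=10 t=41 v=6: → [36,48); WM=39; [24,36) fires=4
i=11 t=41 v=7: → [36,48); WM=39
i=12 t=47 v=7: → [36,48); WM=45
i=13 t=54 v=3: → [48,60); WM=52; [36,48) fires=20
i=14 t=55 v=7: → [48,60); WM=53
i=15 t=55 v=1: → [48,60); WM=53
i=16 t=63 v=6: → [60,72); WM=61; [48,60) fires=11
i=17 t=64 v=6: → [60,72); WM=62
i=18 t=67 v=2: → [60,72); WM=65
i=19 t=68 v=7: → [60,72); WM=66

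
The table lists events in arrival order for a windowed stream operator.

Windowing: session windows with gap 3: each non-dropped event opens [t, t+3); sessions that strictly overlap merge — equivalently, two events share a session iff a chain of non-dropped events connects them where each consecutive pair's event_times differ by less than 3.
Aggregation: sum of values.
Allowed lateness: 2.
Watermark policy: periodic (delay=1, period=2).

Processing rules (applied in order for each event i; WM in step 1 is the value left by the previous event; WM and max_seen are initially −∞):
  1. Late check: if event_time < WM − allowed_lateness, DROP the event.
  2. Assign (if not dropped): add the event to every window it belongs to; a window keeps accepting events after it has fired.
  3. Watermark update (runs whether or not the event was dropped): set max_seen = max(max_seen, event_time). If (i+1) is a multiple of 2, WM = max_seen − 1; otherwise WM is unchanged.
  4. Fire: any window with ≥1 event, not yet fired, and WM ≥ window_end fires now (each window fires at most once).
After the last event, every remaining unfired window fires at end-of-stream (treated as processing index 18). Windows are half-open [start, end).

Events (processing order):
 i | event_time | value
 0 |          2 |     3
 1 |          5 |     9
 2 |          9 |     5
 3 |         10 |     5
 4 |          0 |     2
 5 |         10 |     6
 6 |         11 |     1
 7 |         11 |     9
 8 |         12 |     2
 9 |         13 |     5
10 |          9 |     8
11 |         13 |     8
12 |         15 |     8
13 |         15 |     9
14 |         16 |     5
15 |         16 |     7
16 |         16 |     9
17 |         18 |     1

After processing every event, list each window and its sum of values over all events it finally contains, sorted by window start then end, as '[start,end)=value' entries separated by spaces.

[2,5)=3 [5,8)=9 [9,21)=80

i=0 t=2 v=3: → [2,5); WM=−∞
i=1 t=5 v=9: → [5,8); WM=4
i=2 t=9 v=5: → [9,12); WM=4
i=3 t=10 v=5: → [9,13); WM=9
i=4 t=0 v=2: DROP (t<9-2); WM=9
i=5 t=10 v=6: → [9,13); WM=9
i=6 t=11 v=1: → [9,14); WM=9
i=7 t=11 v=9: → [9,14); WM=10
i=8 t=12 v=2: → [9,15); WM=10
i=9 t=13 v=5: → [9,16); WM=12
i=10 t=9 v=8: DROP (t<12-2); WM=12
i=11 t=13 v=8: → [9,16); WM=12
i=12 t=15 v=8: → [9,18); WM=12
i=13 t=15 v=9: → [9,18); WM=14
i=14 t=16 v=5: → [9,19); WM=14
i=15 t=16 v=7: → [9,19); WM=15
i=16 t=16 v=9: → [9,19); WM=15
i=17 t=18 v=1: → [9,21); WM=17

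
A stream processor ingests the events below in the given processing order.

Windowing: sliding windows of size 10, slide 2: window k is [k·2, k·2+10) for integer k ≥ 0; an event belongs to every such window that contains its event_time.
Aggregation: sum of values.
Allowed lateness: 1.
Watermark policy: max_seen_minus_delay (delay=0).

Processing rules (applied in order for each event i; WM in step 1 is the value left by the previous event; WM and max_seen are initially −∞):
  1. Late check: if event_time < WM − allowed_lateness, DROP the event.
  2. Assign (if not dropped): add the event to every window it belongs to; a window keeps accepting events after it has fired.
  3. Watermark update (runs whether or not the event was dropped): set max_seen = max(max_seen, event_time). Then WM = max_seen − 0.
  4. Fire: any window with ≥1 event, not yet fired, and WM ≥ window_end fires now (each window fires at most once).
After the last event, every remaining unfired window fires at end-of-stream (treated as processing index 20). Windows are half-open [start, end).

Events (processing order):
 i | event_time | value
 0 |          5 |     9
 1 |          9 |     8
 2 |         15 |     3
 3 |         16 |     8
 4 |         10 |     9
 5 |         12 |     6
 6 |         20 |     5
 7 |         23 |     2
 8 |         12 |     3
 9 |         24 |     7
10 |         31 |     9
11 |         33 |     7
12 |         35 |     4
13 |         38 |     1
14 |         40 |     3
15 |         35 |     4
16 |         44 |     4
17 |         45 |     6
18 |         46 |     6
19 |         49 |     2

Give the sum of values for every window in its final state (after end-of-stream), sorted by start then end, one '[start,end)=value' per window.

i=0 t=5 v=9: → [4,14),[2,12),[0,10); WM=5
i=1 t=9 v=8: → [8,18),[6,16),[4,14),[2,12),[0,10); WM=9
i=2 t=15 v=3: → [14,24),[12,22),[10,20),[8,18),[6,16); WM=15; [0,10) fires=17 [2,12) fires=17 [4,14) fires=17
i=3 t=16 v=8: → [16,26),[14,24),[12,22),[10,20),[8,18); WM=16; [6,16) fires=11
i=4 t=10 v=9: DROP (t<16-1); WM=16
i=5 t=12 v=6: DROP (t<16-1); WM=16
i=6 t=20 v=5: → [20,30),[18,28),[16,26),[14,24),[12,22); WM=20; [8,18) fires=19 [10,20) fires=11
i=7 t=23 v=2: → [22,32),[20,30),[18,28),[16,26),[14,24); WM=23; [12,22) fires=16
i=8 t=12 v=3: DROP (t<23-1); WM=23
i=9 t=24 v=7: → [24,34),[22,32),[20,30),[18,28),[16,26); WM=24; [14,24) fires=18
i=10 t=31 v=9: → [30,40),[28,38),[26,36),[24,34),[22,32); WM=31; [16,26) fires=22 [18,28) fires=14 [20,30) fires=14
i=11 t=33 v=7: → [32,42),[30,40),[28,38),[26,36),[24,34); WM=33; [22,32) fires=18
i=12 t=35 v=4: → [34,44),[32,42),[30,40),[28,38),[26,36); WM=35; [24,34) fires=23
i=13 t=38 v=1: → [38,48),[36,46),[34,44),[32,42),[30,40); WM=38; [26,36) fires=20 [28,38) fires=20
i=14 t=40 v=3: → [40,50),[38,48),[36,46),[34,44),[32,42); WM=40; [30,40) fires=21
i=15 t=35 v=4: DROP (t<40-1); WM=40
i=16 t=44 v=4: → [44,54),[42,52),[40,50),[38,48),[36,46); WM=44; [32,42) fires=15 [34,44) fires=8
i=17 t=45 v=6: → [44,54),[42,52),[40,50),[38,48),[36,46); WM=45
i=18 t=46 v=6: → [46,56),[44,54),[42,52),[40,50),[38,48); WM=46; [36,46) fires=14
i=19 t=49 v=2: → [48,58),[46,56),[44,54),[42,52),[40,50); WM=49; [38,48) fires=20

[0,10)=17 [2,12)=17 [4,14)=17 [6,16)=11 [8,18)=19 [10,20)=11 [12,22)=16 [14,24)=18 [16,26)=22 [18,28)=14 [20,30)=14 [22,32)=18 [24,34)=23 [26,36)=20 [28,38)=20 [30,40)=21 [32,42)=15 [34,44)=8 [36,46)=14 [38,48)=20 [40,50)=21 [42,52)=18 [44,54)=18 [46,56)=8 [48,58)=2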